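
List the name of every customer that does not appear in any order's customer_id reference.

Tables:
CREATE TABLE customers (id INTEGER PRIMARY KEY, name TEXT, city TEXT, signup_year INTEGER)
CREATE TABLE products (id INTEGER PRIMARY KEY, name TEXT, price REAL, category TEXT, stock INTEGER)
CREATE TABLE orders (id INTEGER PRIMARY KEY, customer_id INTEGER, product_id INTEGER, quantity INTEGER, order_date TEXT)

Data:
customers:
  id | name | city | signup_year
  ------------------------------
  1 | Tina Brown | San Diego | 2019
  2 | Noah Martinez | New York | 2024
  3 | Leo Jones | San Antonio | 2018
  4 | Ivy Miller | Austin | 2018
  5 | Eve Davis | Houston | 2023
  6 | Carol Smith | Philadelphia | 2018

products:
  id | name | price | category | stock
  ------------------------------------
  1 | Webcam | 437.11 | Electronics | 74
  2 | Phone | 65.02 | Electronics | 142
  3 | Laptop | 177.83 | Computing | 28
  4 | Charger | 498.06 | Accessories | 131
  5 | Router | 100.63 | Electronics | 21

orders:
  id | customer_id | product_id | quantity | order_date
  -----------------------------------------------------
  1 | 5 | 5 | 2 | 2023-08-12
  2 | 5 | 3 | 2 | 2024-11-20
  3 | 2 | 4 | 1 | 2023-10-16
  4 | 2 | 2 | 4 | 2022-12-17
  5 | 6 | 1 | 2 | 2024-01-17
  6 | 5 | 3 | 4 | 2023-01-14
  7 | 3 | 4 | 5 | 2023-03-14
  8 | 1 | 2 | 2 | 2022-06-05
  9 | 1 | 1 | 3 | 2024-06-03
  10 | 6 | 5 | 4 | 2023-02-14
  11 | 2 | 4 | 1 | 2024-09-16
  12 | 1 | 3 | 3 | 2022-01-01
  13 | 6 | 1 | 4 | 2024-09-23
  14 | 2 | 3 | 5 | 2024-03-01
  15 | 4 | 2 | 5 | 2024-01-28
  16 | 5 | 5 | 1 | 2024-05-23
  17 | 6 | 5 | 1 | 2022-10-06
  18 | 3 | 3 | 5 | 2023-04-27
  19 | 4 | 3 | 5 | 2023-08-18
SELECT p.name FROM customers p LEFT JOIN orders c ON c.customer_id = p.id WHERE c.id IS NULL

Execution result:
(no rows)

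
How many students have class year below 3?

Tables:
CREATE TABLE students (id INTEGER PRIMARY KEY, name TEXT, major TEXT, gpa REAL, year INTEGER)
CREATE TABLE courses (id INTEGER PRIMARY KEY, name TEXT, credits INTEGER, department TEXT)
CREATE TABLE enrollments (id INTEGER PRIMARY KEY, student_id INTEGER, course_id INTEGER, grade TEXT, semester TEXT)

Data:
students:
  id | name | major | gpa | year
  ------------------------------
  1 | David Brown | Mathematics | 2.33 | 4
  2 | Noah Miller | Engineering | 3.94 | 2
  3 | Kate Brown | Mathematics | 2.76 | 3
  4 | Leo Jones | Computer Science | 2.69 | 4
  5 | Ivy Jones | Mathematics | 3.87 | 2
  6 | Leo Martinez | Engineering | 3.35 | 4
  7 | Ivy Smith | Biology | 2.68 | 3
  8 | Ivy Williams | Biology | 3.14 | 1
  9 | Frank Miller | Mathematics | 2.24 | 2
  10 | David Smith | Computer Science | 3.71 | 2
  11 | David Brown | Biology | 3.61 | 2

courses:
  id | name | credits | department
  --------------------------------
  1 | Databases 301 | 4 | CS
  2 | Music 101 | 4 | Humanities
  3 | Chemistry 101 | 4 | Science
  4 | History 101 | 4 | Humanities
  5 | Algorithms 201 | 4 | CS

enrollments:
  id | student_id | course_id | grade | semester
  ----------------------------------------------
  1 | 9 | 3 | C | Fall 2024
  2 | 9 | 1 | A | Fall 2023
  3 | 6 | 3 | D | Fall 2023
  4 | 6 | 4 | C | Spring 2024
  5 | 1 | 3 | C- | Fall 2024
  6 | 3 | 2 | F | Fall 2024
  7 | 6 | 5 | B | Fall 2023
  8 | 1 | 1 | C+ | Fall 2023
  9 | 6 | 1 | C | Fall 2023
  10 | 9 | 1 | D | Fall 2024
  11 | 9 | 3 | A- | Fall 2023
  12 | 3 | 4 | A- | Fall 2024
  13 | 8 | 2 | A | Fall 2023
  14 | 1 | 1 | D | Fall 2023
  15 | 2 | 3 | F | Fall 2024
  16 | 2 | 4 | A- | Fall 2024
SELECT COUNT(*) FROM students WHERE year < 3

Execution result:
6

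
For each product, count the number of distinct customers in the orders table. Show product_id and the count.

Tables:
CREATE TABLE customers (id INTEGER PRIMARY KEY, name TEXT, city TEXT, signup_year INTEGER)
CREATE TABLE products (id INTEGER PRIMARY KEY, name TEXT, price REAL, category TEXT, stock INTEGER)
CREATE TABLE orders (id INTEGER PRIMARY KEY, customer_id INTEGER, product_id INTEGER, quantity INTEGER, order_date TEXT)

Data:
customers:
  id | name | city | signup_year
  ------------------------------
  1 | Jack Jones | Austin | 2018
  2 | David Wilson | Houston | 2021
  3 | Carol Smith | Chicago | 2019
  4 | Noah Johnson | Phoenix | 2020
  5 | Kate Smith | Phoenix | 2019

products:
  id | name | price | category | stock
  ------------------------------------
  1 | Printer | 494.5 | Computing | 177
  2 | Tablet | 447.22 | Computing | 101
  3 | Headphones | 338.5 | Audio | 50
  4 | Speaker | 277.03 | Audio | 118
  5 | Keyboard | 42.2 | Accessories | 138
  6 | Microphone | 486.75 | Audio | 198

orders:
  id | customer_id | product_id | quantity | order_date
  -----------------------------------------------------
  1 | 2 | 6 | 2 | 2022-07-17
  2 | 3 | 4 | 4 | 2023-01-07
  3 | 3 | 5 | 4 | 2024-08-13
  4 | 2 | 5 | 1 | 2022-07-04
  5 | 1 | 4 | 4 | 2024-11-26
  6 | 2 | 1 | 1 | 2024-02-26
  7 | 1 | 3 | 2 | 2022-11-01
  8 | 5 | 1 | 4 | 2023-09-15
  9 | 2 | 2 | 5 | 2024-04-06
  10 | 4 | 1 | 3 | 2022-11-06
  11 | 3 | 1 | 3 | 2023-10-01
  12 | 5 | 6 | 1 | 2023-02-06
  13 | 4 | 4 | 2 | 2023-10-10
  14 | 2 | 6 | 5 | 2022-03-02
SELECT product_id, COUNT(DISTINCT customer_id) AS distinct_customer_count FROM orders GROUP BY product_id

Execution result:
product_id | distinct_customer_count
1 | 4
2 | 1
3 | 1
4 | 3
5 | 2
6 | 2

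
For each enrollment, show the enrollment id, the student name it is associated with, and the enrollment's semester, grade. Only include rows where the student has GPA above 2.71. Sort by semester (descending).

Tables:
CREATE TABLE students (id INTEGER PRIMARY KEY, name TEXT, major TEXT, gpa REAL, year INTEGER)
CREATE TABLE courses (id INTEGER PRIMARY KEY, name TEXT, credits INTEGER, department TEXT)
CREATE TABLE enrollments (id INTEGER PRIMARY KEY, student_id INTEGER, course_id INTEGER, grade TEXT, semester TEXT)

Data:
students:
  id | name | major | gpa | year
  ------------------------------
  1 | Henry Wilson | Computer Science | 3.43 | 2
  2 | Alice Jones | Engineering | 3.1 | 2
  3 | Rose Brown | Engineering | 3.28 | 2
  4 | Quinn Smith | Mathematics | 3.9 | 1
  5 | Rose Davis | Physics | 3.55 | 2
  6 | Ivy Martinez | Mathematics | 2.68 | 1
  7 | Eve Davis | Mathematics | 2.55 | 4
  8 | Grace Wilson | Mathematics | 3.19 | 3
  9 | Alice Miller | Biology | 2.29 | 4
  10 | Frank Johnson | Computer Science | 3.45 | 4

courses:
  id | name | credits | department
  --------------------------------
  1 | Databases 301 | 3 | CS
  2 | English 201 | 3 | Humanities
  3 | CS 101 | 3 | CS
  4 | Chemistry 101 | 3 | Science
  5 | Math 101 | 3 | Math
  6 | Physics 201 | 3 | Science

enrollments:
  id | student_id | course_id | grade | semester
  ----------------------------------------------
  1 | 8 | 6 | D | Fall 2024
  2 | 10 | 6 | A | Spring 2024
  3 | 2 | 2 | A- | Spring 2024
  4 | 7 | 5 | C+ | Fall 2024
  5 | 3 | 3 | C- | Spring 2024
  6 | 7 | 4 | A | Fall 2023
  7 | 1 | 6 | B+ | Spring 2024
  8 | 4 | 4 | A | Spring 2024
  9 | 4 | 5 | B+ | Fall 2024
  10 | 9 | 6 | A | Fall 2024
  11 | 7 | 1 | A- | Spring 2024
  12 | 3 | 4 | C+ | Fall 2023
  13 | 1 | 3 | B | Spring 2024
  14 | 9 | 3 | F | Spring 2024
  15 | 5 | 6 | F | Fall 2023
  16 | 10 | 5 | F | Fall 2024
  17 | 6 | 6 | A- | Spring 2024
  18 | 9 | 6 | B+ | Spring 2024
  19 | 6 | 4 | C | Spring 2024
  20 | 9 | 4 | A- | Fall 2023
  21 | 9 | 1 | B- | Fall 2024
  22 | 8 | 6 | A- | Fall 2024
SELECT c.id, p.name AS student, c.semester, c.grade FROM enrollments c JOIN students p ON c.student_id = p.id WHERE p.gpa > 2.71 ORDER BY c.semester DESC

Execution result:
id | student | semester | grade
2 | Frank Johnson | Spring 2024 | A
3 | Alice Jones | Spring 2024 | A-
5 | Rose Brown | Spring 2024 | C-
7 | Henry Wilson | Spring 2024 | B+
8 | Quinn Smith | Spring 2024 | A
13 | Henry Wilson | Spring 2024 | B
1 | Grace Wilson | Fall 2024 | D
9 | Quinn Smith | Fall 2024 | B+
16 | Frank Johnson | Fall 2024 | F
22 | Grace Wilson | Fall 2024 | A-
12 | Rose Brown | Fall 2023 | C+
15 | Rose Davis | Fall 2023 | F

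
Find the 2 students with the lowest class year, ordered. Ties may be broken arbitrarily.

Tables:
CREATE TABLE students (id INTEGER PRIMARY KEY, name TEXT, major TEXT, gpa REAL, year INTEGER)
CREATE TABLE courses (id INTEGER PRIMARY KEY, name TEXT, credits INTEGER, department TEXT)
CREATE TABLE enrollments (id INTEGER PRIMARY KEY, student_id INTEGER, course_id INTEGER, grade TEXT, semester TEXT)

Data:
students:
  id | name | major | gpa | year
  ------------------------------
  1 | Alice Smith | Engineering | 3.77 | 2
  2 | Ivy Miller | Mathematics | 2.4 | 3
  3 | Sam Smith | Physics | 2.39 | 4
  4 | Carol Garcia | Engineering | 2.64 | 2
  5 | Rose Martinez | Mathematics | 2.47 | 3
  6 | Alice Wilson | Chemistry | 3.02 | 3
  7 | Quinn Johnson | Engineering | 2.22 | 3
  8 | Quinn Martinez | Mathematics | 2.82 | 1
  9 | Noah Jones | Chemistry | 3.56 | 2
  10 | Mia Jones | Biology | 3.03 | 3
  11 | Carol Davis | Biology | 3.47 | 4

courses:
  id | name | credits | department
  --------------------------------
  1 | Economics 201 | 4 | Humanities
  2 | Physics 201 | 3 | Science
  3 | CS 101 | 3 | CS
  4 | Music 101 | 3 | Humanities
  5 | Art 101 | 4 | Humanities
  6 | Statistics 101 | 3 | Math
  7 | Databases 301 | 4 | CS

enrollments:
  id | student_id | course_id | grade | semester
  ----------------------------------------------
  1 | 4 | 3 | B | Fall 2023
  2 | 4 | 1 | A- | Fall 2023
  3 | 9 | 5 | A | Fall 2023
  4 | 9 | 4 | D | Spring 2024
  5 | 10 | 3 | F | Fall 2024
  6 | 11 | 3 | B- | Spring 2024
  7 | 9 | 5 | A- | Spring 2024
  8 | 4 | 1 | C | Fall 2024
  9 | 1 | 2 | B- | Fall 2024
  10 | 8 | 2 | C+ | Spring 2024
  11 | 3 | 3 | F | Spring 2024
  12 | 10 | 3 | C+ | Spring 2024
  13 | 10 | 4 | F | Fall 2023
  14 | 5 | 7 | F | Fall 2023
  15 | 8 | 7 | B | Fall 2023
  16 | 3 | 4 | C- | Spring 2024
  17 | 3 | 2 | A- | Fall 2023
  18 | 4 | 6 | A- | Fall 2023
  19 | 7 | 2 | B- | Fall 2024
SELECT name, year FROM students ORDER BY year ASC LIMIT 2

Execution result:
name | year
Quinn Martinez | 1
Alice Smith | 2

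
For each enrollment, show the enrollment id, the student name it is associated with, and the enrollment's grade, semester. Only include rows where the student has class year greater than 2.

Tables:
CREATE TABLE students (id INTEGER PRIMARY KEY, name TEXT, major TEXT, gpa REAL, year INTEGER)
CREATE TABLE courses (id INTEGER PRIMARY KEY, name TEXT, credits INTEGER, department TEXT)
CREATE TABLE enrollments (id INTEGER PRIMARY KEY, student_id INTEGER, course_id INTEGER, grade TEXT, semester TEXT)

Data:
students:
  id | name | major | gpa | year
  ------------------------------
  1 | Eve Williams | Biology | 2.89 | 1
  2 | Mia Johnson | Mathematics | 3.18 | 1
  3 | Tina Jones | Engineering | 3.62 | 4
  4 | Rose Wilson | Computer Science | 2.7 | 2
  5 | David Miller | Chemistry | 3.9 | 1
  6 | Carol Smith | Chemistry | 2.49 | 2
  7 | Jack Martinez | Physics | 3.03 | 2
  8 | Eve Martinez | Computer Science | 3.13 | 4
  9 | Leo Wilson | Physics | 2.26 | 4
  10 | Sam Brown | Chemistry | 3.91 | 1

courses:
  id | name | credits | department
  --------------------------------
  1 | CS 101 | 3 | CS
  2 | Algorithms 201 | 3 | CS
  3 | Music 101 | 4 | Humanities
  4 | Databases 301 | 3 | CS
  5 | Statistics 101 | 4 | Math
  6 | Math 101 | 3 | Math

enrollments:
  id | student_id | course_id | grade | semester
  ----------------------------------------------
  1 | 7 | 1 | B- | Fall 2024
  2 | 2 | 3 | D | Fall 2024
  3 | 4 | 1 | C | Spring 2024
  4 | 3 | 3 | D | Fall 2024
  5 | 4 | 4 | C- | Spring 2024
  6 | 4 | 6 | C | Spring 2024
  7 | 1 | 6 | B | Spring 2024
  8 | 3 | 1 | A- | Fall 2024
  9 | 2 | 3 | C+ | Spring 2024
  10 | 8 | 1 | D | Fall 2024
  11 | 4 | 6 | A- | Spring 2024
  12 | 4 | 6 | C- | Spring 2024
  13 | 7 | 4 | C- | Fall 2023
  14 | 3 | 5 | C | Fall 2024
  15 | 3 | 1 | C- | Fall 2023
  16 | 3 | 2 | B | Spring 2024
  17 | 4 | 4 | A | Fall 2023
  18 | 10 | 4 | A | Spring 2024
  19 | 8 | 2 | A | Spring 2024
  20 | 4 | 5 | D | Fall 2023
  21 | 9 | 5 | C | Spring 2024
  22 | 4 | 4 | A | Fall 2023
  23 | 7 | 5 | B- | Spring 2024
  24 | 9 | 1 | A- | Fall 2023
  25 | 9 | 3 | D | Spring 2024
SELECT c.id, p.name AS student, c.grade, c.semester FROM enrollments c JOIN students p ON c.student_id = p.id WHERE p.year > 2

Execution result:
id | student | grade | semester
4 | Tina Jones | D | Fall 2024
8 | Tina Jones | A- | Fall 2024
10 | Eve Martinez | D | Fall 2024
14 | Tina Jones | C | Fall 2024
15 | Tina Jones | C- | Fall 2023
16 | Tina Jones | B | Spring 2024
19 | Eve Martinez | A | Spring 2024
21 | Leo Wilson | C | Spring 2024
24 | Leo Wilson | A- | Fall 2023
25 | Leo Wilson | D | Spring 2024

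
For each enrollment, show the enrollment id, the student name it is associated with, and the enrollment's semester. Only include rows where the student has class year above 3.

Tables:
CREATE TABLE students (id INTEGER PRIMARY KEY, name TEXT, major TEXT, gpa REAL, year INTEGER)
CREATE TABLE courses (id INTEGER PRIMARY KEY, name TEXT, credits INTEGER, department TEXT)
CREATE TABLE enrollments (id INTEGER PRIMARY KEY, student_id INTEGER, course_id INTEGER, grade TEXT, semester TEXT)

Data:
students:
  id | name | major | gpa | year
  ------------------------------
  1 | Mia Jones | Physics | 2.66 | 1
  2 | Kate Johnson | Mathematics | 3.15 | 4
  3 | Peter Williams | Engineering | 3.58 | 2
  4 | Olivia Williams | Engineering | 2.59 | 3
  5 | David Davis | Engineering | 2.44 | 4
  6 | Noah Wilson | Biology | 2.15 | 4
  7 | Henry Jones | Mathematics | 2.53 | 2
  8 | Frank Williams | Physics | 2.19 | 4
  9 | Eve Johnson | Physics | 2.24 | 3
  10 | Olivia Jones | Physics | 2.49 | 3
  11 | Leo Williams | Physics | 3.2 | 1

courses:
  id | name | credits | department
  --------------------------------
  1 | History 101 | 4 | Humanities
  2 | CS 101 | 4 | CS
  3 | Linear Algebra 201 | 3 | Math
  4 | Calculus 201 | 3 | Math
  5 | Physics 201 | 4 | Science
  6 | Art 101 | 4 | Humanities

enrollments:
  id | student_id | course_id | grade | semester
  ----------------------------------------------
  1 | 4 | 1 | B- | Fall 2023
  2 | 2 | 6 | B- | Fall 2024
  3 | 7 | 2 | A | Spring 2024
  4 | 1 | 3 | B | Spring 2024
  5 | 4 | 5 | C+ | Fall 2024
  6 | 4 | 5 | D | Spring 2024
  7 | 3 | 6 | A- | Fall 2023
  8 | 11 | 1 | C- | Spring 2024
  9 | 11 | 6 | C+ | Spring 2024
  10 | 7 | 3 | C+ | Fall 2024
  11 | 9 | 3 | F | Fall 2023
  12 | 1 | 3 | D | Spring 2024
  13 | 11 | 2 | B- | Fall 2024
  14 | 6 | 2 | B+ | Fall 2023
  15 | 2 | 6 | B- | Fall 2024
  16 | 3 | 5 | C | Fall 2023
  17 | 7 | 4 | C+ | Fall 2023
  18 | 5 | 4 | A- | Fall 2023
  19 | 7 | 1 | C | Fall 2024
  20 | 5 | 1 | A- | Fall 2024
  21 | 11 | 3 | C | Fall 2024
SELECT c.id, p.name AS student, c.semester FROM enrollments c JOIN students p ON c.student_id = p.id WHERE p.year > 3

Execution result:
id | student | semester
2 | Kate Johnson | Fall 2024
14 | Noah Wilson | Fall 2023
15 | Kate Johnson | Fall 2024
18 | David Davis | Fall 2023
20 | David Davis | Fall 2024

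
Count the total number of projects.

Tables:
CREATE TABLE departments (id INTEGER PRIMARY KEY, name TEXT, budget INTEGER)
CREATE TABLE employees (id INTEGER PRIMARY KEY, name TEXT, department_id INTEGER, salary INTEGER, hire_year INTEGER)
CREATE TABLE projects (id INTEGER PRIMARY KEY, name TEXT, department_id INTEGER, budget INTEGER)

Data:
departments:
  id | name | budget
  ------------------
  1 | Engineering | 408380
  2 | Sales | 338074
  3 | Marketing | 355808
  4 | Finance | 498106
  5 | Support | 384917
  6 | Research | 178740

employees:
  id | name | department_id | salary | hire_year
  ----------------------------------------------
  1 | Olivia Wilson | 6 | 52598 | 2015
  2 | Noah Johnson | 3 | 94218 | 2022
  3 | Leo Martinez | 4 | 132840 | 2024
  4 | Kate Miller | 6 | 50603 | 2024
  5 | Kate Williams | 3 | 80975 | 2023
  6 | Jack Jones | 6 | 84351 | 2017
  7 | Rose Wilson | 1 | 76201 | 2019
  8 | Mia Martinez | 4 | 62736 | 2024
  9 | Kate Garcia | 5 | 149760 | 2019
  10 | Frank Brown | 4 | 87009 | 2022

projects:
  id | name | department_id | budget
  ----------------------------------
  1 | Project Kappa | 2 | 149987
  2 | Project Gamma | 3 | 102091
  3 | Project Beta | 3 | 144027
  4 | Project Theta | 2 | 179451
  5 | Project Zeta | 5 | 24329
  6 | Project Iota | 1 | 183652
SELECT COUNT(*) FROM projects

Execution result:
6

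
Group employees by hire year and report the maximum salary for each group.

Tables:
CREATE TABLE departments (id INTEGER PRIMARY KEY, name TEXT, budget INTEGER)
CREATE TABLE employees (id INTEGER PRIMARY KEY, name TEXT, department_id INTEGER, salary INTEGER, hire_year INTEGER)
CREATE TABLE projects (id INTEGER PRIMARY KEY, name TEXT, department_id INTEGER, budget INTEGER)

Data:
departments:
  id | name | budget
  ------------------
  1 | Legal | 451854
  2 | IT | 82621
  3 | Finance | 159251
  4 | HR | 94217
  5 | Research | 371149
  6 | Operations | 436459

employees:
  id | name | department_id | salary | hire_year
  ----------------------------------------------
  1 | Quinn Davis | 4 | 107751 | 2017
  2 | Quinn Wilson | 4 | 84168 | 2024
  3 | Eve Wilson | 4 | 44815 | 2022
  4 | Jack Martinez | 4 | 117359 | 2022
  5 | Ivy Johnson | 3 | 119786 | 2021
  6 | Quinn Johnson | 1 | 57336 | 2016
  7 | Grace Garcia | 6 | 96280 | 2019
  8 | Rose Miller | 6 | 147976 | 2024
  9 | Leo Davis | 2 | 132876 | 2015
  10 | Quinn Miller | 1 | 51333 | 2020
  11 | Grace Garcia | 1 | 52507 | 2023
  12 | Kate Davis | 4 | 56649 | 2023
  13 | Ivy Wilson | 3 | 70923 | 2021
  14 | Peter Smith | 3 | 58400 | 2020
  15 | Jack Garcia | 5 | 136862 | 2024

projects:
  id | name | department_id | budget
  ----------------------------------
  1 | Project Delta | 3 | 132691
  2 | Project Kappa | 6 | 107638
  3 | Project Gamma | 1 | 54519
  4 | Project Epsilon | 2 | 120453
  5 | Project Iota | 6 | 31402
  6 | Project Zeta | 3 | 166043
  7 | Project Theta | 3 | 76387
SELECT hire_year, MAX(salary) AS max_salary FROM employees GROUP BY hire_year

Execution result:
hire_year | max_salary
2015 | 132876
2016 | 57336
2017 | 107751
2019 | 96280
2020 | 58400
2021 | 119786
2022 | 117359
2023 | 56649
2024 | 147976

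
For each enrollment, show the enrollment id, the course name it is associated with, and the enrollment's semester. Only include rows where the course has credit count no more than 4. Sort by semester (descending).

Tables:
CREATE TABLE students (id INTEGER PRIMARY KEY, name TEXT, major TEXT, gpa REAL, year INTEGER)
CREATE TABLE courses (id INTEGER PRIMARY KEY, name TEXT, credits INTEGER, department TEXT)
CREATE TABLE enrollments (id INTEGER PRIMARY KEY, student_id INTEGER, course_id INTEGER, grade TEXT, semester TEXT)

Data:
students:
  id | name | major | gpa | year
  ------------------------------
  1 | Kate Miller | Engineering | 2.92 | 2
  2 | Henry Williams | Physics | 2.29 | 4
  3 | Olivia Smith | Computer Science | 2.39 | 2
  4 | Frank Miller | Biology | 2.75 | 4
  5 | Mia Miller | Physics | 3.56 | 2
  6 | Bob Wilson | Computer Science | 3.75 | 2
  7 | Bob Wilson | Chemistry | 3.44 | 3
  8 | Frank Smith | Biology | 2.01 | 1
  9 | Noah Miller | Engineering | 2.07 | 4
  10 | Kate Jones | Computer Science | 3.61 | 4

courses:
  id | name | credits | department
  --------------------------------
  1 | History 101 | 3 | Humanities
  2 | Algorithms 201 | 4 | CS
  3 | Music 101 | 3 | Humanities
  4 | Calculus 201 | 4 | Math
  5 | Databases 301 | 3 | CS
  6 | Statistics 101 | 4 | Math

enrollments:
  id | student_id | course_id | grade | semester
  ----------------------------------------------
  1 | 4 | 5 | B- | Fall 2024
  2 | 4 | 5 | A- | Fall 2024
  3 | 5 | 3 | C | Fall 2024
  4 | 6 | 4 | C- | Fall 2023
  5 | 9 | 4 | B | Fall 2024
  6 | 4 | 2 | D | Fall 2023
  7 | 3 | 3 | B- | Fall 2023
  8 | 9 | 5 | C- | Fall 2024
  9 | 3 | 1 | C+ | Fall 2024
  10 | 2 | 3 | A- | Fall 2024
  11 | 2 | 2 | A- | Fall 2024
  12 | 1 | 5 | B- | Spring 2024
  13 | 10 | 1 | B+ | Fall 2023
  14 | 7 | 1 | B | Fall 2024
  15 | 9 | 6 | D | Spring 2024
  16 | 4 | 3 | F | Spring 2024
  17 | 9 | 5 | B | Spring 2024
SELECT c.id, p.name AS course, c.semester FROM enrollments c JOIN courses p ON c.course_id = p.id WHERE p.credits <= 4 ORDER BY c.semester DESC

Execution result:
id | course | semester
12 | Databases 301 | Spring 2024
15 | Statistics 101 | Spring 2024
16 | Music 101 | Spring 2024
17 | Databases 301 | Spring 2024
1 | Databases 301 | Fall 2024
2 | Databases 301 | Fall 2024
3 | Music 101 | Fall 2024
5 | Calculus 201 | Fall 2024
8 | Databases 301 | Fall 2024
9 | History 101 | Fall 2024
10 | Music 101 | Fall 2024
11 | Algorithms 201 | Fall 2024
14 | History 101 | Fall 2024
4 | Calculus 201 | Fall 2023
6 | Algorithms 201 | Fall 2023
7 | Music 101 | Fall 2023
13 | History 101 | Fall 2023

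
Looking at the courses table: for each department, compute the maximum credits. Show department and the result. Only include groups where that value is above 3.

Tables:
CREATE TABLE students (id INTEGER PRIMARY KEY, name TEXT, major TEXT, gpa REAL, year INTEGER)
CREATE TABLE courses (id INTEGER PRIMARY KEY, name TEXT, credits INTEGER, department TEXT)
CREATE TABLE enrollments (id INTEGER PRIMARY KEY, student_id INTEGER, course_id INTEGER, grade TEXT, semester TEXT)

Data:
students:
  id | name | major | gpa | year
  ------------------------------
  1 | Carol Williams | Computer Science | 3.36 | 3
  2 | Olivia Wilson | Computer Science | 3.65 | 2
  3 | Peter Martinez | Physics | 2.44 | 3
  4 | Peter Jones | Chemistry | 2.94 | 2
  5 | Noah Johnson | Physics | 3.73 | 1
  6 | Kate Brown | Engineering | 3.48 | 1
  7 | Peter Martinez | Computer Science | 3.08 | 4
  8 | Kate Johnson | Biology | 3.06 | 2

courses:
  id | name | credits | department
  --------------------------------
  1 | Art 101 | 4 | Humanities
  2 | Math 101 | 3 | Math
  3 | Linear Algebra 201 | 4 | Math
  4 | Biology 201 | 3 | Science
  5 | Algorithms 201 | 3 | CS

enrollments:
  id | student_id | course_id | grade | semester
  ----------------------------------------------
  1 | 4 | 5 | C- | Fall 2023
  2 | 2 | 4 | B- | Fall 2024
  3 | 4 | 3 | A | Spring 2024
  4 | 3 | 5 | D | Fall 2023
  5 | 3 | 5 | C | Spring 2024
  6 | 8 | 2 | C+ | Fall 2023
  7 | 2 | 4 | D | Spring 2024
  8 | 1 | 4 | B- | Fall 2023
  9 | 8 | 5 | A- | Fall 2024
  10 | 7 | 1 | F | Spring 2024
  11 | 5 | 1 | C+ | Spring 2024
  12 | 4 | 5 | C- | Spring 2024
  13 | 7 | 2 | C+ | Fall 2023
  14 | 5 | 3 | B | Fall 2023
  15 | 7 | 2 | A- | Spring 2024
SELECT department, MAX(credits) AS max_credits FROM courses GROUP BY department HAVING MAX(credits) > 3

Execution result:
department | max_credits
Humanities | 4
Math | 4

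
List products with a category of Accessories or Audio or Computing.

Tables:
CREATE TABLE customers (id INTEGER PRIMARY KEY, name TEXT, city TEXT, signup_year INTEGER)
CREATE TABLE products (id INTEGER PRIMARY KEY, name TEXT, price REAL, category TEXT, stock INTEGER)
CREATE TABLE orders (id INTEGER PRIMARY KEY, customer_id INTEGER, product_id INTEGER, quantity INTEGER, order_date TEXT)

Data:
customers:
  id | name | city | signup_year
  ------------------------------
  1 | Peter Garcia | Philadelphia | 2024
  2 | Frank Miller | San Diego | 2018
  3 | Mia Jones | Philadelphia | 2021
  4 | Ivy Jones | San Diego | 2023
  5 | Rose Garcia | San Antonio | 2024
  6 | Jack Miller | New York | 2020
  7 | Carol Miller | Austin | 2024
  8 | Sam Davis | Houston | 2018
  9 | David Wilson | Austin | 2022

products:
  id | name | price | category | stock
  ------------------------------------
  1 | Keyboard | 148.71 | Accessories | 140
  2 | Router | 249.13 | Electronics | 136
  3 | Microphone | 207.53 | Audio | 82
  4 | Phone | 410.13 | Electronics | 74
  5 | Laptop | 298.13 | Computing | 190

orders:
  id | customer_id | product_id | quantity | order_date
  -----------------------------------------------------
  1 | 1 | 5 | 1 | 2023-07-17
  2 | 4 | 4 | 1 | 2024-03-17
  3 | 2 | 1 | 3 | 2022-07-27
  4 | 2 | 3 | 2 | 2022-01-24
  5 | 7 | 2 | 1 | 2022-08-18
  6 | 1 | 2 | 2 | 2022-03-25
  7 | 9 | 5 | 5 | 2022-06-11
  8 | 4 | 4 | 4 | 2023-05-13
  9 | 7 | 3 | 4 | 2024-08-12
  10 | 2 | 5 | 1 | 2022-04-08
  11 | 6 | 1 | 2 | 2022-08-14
SELECT name, category FROM products WHERE category IN ('Accessories', 'Audio', 'Computing')

Execution result:
name | category
Keyboard | Accessories
Microphone | Audio
Laptop | Computing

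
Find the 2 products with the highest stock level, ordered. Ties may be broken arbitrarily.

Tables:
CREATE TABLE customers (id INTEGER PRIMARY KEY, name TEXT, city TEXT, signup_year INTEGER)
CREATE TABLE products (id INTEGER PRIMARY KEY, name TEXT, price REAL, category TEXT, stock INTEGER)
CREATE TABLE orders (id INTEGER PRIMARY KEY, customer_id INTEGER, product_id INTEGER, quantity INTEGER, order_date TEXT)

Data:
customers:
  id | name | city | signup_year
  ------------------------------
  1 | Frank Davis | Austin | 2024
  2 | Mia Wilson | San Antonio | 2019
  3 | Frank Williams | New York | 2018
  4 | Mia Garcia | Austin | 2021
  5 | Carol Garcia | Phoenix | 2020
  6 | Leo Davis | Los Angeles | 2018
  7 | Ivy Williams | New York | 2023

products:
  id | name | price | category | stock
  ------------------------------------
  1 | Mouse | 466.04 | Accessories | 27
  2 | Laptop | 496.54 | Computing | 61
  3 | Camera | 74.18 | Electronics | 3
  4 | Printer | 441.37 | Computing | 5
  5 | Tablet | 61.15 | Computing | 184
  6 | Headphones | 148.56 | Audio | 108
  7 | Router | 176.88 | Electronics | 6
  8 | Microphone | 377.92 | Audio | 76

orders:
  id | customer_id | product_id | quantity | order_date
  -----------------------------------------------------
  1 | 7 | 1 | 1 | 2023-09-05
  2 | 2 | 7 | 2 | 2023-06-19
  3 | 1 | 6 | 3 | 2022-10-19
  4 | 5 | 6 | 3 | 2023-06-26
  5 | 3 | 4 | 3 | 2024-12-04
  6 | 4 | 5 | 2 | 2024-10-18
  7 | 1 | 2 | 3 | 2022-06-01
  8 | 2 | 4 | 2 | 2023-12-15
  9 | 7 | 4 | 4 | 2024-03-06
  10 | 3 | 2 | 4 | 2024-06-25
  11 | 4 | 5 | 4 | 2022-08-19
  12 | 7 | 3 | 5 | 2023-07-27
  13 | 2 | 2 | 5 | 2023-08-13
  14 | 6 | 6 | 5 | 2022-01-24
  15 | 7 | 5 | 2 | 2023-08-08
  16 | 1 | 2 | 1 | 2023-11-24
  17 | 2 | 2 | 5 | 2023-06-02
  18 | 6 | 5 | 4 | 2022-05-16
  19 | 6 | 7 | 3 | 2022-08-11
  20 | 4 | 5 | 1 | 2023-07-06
SELECT name, stock FROM products ORDER BY stock DESC LIMIT 2

Execution result:
name | stock
Tablet | 184
Headphones | 108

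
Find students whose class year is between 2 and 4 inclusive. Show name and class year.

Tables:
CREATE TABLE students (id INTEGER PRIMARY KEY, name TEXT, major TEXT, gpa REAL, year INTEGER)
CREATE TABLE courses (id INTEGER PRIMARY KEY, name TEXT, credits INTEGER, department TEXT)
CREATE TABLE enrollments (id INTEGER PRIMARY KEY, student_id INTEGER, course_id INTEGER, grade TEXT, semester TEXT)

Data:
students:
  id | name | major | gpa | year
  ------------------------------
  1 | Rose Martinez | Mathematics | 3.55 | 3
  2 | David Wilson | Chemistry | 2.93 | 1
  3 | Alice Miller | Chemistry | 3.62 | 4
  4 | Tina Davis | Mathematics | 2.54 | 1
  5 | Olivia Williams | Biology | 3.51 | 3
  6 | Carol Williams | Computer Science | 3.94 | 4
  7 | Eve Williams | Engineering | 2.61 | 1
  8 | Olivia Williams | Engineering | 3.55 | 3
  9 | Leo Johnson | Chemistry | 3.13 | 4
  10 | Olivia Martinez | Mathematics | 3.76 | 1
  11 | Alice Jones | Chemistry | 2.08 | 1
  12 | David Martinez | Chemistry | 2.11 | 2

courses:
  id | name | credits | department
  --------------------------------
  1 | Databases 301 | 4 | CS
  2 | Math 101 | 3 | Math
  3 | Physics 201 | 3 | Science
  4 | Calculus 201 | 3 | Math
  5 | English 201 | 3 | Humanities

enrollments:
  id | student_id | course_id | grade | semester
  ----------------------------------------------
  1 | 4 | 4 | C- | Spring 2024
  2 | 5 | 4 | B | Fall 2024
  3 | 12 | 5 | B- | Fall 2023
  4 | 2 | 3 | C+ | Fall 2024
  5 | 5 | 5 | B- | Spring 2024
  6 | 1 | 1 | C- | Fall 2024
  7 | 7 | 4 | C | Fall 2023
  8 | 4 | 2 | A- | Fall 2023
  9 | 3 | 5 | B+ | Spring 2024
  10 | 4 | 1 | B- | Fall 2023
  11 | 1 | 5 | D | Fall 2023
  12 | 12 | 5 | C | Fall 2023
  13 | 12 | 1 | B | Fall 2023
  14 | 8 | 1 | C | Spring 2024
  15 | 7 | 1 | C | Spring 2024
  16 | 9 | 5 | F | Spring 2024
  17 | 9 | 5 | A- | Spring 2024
SELECT name, year FROM students WHERE year BETWEEN 2 AND 4

Execution result:
name | year
Rose Martinez | 3
Alice Miller | 4
Olivia Williams | 3
Carol Williams | 4
Olivia Williams | 3
Leo Johnson | 4
David Martinez | 2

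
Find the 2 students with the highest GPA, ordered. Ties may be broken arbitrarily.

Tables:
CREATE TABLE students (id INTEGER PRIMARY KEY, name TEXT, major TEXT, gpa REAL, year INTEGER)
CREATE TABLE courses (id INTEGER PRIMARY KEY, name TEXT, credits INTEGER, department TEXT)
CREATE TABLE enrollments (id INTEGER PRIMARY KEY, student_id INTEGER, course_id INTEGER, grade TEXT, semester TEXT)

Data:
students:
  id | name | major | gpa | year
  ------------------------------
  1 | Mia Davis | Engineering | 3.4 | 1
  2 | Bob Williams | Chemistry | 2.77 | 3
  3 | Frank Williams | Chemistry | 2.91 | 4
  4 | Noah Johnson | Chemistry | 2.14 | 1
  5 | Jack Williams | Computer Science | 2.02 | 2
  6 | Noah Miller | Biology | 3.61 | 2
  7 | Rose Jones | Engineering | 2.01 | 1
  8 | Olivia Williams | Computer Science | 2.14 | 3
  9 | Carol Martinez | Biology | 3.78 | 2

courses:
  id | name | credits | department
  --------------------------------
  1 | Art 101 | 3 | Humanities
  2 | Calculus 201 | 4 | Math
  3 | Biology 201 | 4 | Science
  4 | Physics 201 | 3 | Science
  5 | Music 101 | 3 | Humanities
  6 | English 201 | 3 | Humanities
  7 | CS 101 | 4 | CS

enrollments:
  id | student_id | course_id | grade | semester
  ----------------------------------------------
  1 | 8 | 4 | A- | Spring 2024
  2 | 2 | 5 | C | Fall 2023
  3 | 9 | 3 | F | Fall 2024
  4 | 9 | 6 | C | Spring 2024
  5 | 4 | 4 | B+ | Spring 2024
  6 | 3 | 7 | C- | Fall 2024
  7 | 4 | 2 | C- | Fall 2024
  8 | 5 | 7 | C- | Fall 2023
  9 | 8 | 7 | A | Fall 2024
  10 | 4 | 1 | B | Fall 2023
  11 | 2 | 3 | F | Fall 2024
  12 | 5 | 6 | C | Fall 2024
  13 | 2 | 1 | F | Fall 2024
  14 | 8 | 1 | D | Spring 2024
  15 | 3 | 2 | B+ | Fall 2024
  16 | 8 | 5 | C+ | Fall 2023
SELECT name, gpa FROM students ORDER BY gpa DESC LIMIT 2

Execution result:
name | gpa
Carol Martinez | 3.78
Noah Miller | 3.61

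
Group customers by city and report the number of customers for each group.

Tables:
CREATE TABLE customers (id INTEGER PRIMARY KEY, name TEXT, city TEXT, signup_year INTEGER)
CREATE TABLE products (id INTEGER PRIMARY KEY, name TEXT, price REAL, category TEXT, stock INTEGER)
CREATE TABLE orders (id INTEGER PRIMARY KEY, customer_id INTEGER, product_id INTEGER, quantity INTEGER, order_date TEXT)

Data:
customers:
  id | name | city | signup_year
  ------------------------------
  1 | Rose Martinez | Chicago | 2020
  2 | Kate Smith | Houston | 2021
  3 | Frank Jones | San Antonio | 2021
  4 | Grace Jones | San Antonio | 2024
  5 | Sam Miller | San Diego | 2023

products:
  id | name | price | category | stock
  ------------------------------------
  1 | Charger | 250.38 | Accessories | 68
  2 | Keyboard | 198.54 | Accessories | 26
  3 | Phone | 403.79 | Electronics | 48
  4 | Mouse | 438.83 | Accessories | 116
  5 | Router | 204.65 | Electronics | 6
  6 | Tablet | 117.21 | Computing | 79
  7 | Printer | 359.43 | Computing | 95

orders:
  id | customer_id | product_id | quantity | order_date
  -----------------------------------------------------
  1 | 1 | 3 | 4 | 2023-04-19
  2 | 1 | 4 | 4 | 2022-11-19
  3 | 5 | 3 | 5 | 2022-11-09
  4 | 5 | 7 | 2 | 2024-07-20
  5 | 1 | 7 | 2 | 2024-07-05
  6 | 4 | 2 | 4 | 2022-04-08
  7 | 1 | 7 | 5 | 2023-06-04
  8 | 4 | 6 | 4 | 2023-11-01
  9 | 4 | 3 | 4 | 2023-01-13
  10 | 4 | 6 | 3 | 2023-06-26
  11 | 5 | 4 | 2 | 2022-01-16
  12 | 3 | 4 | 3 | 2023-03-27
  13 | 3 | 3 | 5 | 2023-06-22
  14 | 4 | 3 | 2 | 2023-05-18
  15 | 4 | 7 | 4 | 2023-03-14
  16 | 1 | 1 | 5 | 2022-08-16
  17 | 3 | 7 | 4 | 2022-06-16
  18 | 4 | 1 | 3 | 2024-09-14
SELECT city, COUNT(*) AS n FROM customers GROUP BY city

Execution result:
city | n
Chicago | 1
Houston | 1
San Antonio | 2
San Diego | 1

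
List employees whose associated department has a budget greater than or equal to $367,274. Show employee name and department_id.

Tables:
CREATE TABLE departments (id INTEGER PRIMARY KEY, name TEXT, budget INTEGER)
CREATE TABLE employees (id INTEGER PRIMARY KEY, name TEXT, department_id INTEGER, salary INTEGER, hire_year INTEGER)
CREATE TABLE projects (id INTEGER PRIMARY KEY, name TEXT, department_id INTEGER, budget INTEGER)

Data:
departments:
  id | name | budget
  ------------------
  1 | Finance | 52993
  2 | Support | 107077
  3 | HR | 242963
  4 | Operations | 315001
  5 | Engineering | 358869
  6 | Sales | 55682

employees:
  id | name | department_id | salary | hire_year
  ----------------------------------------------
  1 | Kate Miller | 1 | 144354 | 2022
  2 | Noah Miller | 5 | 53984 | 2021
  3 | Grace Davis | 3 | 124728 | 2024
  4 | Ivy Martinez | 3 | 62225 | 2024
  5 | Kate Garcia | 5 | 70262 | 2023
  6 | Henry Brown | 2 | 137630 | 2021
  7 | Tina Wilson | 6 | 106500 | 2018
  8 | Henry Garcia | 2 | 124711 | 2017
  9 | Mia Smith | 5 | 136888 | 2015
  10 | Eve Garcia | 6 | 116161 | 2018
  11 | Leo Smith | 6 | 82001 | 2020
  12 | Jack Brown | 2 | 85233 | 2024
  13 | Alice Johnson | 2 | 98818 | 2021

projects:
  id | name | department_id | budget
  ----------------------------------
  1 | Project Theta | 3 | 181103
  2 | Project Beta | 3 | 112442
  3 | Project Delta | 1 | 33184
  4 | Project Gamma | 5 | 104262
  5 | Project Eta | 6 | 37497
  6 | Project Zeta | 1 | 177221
SELECT name, department_id FROM employees WHERE department_id IN (SELECT id FROM departments WHERE budget >= 367274)

Execution result:
(no rows)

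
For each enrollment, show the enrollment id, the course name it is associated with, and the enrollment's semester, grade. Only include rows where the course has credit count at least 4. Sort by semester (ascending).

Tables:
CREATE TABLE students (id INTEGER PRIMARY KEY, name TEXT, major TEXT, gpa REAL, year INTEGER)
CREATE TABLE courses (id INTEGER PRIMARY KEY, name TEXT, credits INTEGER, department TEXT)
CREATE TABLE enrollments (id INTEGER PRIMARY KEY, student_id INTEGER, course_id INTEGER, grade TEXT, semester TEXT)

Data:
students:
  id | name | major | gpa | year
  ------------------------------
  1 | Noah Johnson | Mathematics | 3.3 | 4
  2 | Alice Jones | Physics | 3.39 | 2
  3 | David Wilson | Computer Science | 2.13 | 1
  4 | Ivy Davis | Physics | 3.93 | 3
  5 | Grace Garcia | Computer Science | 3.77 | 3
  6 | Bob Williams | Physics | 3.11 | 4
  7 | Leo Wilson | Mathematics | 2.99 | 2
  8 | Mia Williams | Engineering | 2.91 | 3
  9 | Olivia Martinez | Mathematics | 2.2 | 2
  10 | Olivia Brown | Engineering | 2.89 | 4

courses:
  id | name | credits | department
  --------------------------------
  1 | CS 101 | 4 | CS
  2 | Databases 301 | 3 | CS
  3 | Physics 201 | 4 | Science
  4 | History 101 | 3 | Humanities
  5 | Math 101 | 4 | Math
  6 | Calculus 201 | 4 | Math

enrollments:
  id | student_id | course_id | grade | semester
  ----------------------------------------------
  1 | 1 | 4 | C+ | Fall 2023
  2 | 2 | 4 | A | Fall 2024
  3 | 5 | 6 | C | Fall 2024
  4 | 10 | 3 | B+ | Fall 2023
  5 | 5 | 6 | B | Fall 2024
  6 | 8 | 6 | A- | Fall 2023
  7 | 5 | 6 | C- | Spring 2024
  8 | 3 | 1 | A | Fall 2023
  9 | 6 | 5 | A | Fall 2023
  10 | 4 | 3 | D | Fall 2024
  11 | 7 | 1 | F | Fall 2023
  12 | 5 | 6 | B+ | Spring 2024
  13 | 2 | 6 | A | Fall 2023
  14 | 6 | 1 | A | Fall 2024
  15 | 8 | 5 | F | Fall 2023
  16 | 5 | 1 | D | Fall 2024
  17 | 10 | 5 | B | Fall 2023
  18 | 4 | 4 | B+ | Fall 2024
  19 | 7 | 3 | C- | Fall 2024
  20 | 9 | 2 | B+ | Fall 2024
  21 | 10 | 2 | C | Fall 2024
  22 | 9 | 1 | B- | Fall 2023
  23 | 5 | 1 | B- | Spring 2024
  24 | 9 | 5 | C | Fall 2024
SELECT c.id, p.name AS course, c.semester, c.grade FROM enrollments c JOIN courses p ON c.course_id = p.id WHERE p.credits >= 4 ORDER BY c.semester ASC

Execution result:
id | course | semester | grade
4 | Physics 201 | Fall 2023 | B+
6 | Calculus 201 | Fall 2023 | A-
8 | CS 101 | Fall 2023 | A
9 | Math 101 | Fall 2023 | A
11 | CS 101 | Fall 2023 | F
13 | Calculus 201 | Fall 2023 | A
15 | Math 101 | Fall 2023 | F
17 | Math 101 | Fall 2023 | B
22 | CS 101 | Fall 2023 | B-
3 | Calculus 201 | Fall 2024 | C
5 | Calculus 201 | Fall 2024 | B
10 | Physics 201 | Fall 2024 | D
14 | CS 101 | Fall 2024 | A
16 | CS 101 | Fall 2024 | D
19 | Physics 201 | Fall 2024 | C-
24 | Math 101 | Fall 2024 | C
7 | Calculus 201 | Spring 2024 | C-
12 | Calculus 201 | Spring 2024 | B+
23 | CS 101 | Spring 2024 | B-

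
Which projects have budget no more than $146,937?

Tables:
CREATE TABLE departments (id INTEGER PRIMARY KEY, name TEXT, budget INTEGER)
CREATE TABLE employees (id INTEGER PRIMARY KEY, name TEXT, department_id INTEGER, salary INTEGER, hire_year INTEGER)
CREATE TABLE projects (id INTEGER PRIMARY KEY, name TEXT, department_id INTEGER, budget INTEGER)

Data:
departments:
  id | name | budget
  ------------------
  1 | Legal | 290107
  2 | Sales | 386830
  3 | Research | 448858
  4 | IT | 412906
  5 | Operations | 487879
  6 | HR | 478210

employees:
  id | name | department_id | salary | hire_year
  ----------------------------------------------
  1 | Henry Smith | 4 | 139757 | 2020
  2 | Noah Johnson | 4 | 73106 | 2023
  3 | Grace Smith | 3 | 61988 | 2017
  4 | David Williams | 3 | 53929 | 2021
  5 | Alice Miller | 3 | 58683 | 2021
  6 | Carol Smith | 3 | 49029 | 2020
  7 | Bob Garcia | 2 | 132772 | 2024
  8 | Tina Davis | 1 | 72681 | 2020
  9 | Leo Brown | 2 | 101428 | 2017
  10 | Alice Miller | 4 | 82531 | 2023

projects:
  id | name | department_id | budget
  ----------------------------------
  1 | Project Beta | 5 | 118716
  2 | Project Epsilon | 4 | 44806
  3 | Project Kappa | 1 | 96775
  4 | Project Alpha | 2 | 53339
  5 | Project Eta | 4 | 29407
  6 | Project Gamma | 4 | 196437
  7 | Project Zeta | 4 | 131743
SELECT name, budget FROM projects WHERE budget <= 146937

Execution result:
name | budget
Project Beta | 118716
Project Epsilon | 44806
Project Kappa | 96775
Project Alpha | 53339
Project Eta | 29407
Project Zeta | 131743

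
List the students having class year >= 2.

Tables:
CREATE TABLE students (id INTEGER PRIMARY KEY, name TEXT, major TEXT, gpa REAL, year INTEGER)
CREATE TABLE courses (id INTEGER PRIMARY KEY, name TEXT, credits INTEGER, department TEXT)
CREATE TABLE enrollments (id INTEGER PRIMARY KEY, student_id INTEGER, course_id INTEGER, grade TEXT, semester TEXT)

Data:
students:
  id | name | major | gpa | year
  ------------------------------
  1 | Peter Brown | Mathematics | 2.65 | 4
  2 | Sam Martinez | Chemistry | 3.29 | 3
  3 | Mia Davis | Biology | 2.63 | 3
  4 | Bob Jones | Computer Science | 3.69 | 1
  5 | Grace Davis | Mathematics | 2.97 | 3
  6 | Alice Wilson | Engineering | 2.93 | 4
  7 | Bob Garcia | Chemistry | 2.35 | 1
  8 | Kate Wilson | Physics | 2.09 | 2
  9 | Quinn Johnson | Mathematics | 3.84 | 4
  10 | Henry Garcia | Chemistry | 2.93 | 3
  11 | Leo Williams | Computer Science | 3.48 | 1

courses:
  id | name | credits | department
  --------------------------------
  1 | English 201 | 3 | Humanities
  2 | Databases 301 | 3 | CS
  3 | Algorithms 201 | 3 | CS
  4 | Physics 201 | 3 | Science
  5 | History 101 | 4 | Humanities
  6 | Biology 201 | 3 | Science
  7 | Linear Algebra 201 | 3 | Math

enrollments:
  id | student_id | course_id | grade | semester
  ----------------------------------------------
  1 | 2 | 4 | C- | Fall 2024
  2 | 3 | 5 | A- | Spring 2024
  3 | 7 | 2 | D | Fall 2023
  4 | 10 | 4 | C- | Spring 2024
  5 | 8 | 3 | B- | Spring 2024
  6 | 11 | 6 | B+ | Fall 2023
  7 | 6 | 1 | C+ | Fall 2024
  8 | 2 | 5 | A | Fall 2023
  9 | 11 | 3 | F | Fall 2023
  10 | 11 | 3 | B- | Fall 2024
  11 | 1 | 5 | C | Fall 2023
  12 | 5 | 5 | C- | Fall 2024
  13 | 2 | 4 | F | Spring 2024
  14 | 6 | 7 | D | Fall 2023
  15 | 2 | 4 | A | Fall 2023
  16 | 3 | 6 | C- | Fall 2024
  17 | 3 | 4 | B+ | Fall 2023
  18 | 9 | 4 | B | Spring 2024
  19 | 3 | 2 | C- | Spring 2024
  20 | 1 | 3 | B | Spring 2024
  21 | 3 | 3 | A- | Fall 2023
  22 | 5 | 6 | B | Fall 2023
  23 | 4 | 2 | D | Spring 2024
SELECT name, year FROM students WHERE year >= 2

Execution result:
name | year
Peter Brown | 4
Sam Martinez | 3
Mia Davis | 3
Grace Davis | 3
Alice Wilson | 4
Kate Wilson | 2
Quinn Johnson | 4
Henry Garcia | 3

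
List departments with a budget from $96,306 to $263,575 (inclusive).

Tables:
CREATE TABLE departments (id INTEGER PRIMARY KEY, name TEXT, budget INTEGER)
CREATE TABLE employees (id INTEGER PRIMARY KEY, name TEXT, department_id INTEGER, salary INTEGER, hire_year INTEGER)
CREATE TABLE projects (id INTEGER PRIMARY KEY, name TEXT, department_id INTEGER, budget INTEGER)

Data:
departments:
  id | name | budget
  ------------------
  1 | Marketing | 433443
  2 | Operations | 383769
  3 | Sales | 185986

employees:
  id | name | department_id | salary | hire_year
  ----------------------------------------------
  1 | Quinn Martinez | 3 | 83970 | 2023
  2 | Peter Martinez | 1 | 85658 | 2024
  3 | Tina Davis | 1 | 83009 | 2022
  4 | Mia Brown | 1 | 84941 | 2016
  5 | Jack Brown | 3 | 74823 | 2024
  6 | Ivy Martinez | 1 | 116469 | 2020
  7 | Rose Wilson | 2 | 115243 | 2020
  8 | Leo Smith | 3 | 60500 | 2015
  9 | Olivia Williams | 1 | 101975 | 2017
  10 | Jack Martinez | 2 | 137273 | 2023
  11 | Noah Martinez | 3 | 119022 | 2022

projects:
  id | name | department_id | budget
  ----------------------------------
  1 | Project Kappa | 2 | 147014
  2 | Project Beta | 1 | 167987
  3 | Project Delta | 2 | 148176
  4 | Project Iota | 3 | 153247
SELECT name, budget FROM departments WHERE budget BETWEEN 96306 AND 263575

Execution result:
name | budget
Sales | 185986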